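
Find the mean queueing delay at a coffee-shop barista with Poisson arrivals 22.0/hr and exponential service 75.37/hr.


ρ = 22.0/75.37 = 0.2919
Wq = ρ/(μ−λ) = 0.2919/(75.37 − 22.0) = 0.2919/53.37 = 0.005469 hr

Final: 0.005469 hr


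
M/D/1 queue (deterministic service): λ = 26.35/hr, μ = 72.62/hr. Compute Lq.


ρ = 26.35/72.62 = 0.3628
M/D/1: Lq = ρ²/(2(1−ρ)) = 0.1317/(2·0.6372) = 0.10332

Final: 0.10332


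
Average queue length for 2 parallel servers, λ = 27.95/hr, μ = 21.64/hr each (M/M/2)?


a = λ/μ = 1.2916; ρ = a/2 = 0.6458
P₀ = 0.215218
Lq = P₀·a^c·ρ / (c!·(1−ρ)²) = 0.215218·1.66820·0.6458/(2·0.12546)
= 0.92402

Final: 0.92402


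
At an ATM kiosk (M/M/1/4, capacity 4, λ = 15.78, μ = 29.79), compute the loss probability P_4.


ρ = λ/μ = 15.78/29.79 = 0.5297
P_K = (1−ρ)ρ^K/(1−ρ^(K+1)) = (0.4703·0.078731)/(1 − 0.041704)
= 0.037027/0.958296 = 0.038638

Final: 0.038638


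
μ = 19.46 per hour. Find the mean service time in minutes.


Mean service time = 1/μ = 1/19.46 hour = 0.05139 hour
In minutes: 0.05139 × 60 = 3.0832 min

Final: 3.0832 min


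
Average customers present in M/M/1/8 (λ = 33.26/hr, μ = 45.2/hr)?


ρ = 33.26/45.2 = 0.7358
L = ρ[1 − (K+1)ρ^K + Kρ^(K+1)] / [(1−ρ)(1−ρ^(K+1))]
Numerator: 0.7358·(1 − 9·0.085955 + 8·0.063249) = 0.538929
Denominator: (0.2642)·(0.936751) = 0.247451
L = 0.538929/0.247451 = 2.1779

Final: 2.1779


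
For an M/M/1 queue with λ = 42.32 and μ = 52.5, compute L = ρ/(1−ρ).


ρ = λ/μ = 42.32/52.5 = 0.8061
L = ρ/(1−ρ) = 0.8061/(1 − 0.8061) = 0.8061/0.1939 = 4.1572

Final: 4.1572


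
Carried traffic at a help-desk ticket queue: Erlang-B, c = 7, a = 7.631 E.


B(7,7.631) = 0.286935 (Erlang-B)
Carried load = a(1 − B) = 7.631·(1 − 0.286935) = 7.631·0.713065 = 5.4414 E

Final: 5.4414 Erlangs


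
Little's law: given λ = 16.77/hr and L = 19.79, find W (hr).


W = L/λ = 19.79/16.77 = 1.1801 hr

Final: 1.1801 hr


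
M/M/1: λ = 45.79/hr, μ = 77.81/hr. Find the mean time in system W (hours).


W = 1/(μ−λ) = 1/(77.81 − 45.79) = 1/32.02 = 0.03123 hr

Final: 0.03123 hr


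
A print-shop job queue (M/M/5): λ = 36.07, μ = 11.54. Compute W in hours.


a = 3.1256; ρ = 0.6251; P₀ = 0.040471
Lq = P₀·a^c·ρ/(c!(1−ρ)²) = 0.44759
Wq = Lq/λ = 0.44759/36.07 = 0.01241 hr
W = Wq + 1/μ = 0.01241 + 0.08666 = 0.09906 hr

Final: 0.09906 hr


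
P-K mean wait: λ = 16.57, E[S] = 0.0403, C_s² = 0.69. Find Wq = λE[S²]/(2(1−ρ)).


ρ = λ·E[S] = 16.57·0.0403 = 0.6678
E[S²] = E[S]²(1+C_s²) = 0.0403²·(1+0.69) = 0.002745
Wq = λ·E[S²]/(2(1−ρ)) = 16.57·0.002745/(2·0.3322) = 0.06845 hr

Final: 0.06845 hr


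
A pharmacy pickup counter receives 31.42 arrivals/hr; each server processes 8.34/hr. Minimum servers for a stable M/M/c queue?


Stability requires cμ > λ ⇔ c > λ/μ.
λ/μ = 31.42/8.34 = 3.7674
Minimum integer c = ⌊3.7674⌋ + 1 = 4
Check: 4·8.34 = 33.36 > 31.42, while 3·8.34 = 25.02 ≤ 31.42

Final: 4 servers


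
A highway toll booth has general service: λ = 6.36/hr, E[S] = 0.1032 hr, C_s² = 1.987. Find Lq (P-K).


ρ = λ·E[S] = 6.36·0.1032 = 0.6564
Lq = ρ²(1+C_s²)/(2(1−ρ)) = 0.4308·(1+1.987)/(2·0.3436)
= 0.4308·2.9870/0.6873 = 1.87226

Final: 1.87226


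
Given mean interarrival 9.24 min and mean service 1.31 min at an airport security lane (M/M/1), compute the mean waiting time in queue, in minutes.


λ = 60/9.24 = 6.4935 /hr
μ = 60/1.31 = 45.8015 /hr
ρ = λ/μ = 6.4935/45.8015 = 0.1418
Wq = ρ/(μ−λ) = 0.1418/(45.8015−6.4935) = 0.003607 hr
In minutes: 0.003607·60 = 0.2164 min

Final: 0.2164 min


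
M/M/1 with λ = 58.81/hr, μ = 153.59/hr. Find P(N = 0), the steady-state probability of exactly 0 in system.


ρ = 58.81/153.59 = 0.3829
P_n = (1−ρ)·ρ^n = (1 − 0.3829)·0.3829^0 = 0.6171·1.000000 = 0.617097

Final: 0.617097


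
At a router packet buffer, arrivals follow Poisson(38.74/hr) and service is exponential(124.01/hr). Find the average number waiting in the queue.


ρ = 38.74/124.01 = 0.3124
Lq = ρ²/(1−ρ) = 0.09759/0.6876 = 0.1419

Final: 0.1419


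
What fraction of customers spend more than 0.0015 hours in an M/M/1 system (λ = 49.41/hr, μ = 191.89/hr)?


W ~ Exponential(μ−λ) for M/M/1.
μ − λ = 191.89 − 49.41 = 142.4800
P(W > t) = e^{−(μ−λ)t} = e^{−0.2137} = 0.807574

Final: 0.807574


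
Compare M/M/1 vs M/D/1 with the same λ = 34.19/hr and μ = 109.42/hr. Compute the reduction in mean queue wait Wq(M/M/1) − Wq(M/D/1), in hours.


ρ = 34.19/109.42 = 0.3125
Wq(M/M/1) = ρ/(μ−λ) = 0.3125/75.23 = 0.004153 hr
Wq(M/D/1) = ρ/(2(μ−λ)) = 0.002077 hr
Savings = 0.004153 − 0.002077 = 0.002077 hr

Final: 0.002077 hr


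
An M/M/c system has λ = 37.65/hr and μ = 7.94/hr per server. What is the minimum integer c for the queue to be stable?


Stability requires cμ > λ ⇔ c > λ/μ.
λ/μ = 37.65/7.94 = 4.7418
Minimum integer c = ⌊4.7418⌋ + 1 = 5
Check: 5·7.94 = 39.70 > 37.65, while 4·7.94 = 31.76 ≤ 37.65

Final: 5 servers


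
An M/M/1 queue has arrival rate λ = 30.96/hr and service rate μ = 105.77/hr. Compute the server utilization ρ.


ρ = λ/μ = 30.96/105.77 = 0.2927

Final: 0.2927


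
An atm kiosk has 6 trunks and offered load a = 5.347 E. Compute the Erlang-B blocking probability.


B(c,a) = (a^c/c!) / Σ_{k=0}^{c} a^k/k!
a^6/6! = 32.458512
Σ terms (k=0..6): 1.00000 + 5.34700 + 14.29520 + 25.47882 + 34.05881 + 36.42249 + 32.45851 = 149.060842
B = 32.458512/149.060842 = 0.217753

Final: 0.217753


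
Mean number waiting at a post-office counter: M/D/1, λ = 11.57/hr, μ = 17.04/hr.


ρ = 11.57/17.04 = 0.6790
M/D/1: Lq = ρ²/(2(1−ρ)) = 0.4610/(2·0.3210) = 0.71809

Final: 0.71809


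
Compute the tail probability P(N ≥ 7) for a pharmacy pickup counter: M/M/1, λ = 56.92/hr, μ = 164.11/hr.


ρ = 56.92/164.11 = 0.3468
P(N ≥ n) = ρ^n = 0.3468^7 = 0.0006038

Final: 0.0006038


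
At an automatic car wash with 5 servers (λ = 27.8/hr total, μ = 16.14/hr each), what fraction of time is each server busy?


ρ = λ/(cμ) = 27.8/(5·16.14) = 27.8/80.70 = 0.3445

Final: 0.3445


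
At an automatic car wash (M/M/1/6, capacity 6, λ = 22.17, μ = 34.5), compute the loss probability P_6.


ρ = λ/μ = 22.17/34.5 = 0.6426
P_K = (1−ρ)ρ^K/(1−ρ^(K+1)) = (0.3574·0.070417)/(1 − 0.045251)
= 0.025167/0.954749 = 0.026359

Final: 0.026359


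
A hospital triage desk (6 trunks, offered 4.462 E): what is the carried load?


B(6,4.462) = 0.151312 (Erlang-B)
Carried load = a(1 − B) = 4.462·(1 − 0.151312) = 4.462·0.848688 = 3.7868 E

Final: 3.7868 Erlangs


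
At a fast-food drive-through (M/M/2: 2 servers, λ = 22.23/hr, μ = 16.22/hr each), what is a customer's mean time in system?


a = 1.3705; ρ = 0.6853; P₀ = 0.186757
Lq = P₀·a^c·ρ/(c!(1−ρ)²) = 1.21337
Wq = Lq/λ = 1.21337/22.23 = 0.05458 hr
W = Wq + 1/μ = 0.05458 + 0.06165 = 0.11623 hr

Final: 0.11623 hr


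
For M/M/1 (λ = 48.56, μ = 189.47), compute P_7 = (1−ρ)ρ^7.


ρ = 48.56/189.47 = 0.2563
P_n = (1−ρ)·ρ^n = (1 − 0.2563)·0.2563^7 = 0.7437·0.00007264 = 0.00005402

Final: 0.00005402


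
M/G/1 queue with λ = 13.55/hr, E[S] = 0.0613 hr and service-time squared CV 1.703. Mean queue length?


ρ = λ·E[S] = 13.55·0.0613 = 0.8306
Lq = ρ²(1+C_s²)/(2(1−ρ)) = 0.6899·(1+1.703)/(2·0.1694)
= 0.6899·2.7030/0.3388 = 5.50479

Final: 5.50479


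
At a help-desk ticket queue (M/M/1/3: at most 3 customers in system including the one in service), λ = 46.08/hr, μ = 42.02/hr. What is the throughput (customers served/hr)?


ρ = 1.0966; P_K = (1−ρ)ρ^3/(1−ρ^4) = 0.285574
λ_eff = λ(1 − P_K) = 46.08·(1 − 0.285574) = 46.08·0.714426 = 32.9208 /hr

Final: 32.9208 /hr


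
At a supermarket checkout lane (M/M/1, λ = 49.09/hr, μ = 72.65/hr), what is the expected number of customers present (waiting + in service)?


ρ = λ/μ = 49.09/72.65 = 0.6757
L = ρ/(1−ρ) = 0.6757/(1 − 0.6757) = 0.6757/0.3243 = 2.0836

Final: 2.0836


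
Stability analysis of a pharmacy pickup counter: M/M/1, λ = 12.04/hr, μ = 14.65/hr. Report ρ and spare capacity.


Total capacity cμ = 1·14.65 = 14.65/hr
ρ = λ/(cμ) = 12.04/14.65 = 0.8218
Stable ⇔ ρ < 1: YES
Spare capacity = cμ − λ = 14.65 − 12.04 = 2.61/hr

Final: ρ = 0.8218; stable; margin = 2.61/hr


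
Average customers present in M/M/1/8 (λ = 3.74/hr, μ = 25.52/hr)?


ρ = 3.74/25.52 = 0.1466
L = ρ[1 − (K+1)ρ^K + Kρ^(K+1)] / [(1−ρ)(1−ρ^(K+1))]
Numerator: 0.1466·(1 − 9·0.0000002128 + 8·0.00000003118) = 0.146551
Denominator: (0.8534)·(1.000000) = 0.853448
L = 0.146551/0.853448 = 0.1717

Final: 0.1717


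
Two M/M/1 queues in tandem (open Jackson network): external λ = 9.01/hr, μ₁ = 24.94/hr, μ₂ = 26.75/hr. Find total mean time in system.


Each node sees arrival rate λ = 9.01/hr (tandem ⇒ throughput preserved).
W₁ = 1/(μ₁−λ) = 1/(24.94−9.01) = 0.06277 hr
W₂ = 1/(μ₂−λ) = 1/(26.75−9.01) = 0.05637 hr
W_total = W₁ + W₂ = 0.06277 + 0.05637 = 0.11914 hr

Final: 0.11914 hr


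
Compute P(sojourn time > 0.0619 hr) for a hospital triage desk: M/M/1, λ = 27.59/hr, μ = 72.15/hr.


W ~ Exponential(μ−λ) for M/M/1.
μ − λ = 72.15 − 27.59 = 44.5600
P(W > t) = e^{−(μ−λ)t} = e^{−2.7583} = 0.063402

Final: 0.063402


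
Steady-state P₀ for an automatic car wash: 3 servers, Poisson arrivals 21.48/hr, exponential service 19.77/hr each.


a = λ/μ = 21.48/19.77 = 1.0865; ρ = a/c = 0.3622
Σ_{k=0}^{2} a^k/k! (terms k=0..2) = 1.00000 + 1.08649 + 0.59024 = 2.67673
Tail: a^3/(3!(1−ρ)) = 1.28258/(6·0.6378) = 0.33514
P₀ = 1/(2.67673 + 0.33514) = 1/3.01187 = 0.332020

Final: 0.332020


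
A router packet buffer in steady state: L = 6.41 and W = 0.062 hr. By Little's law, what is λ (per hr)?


λ = L/W = 6.41/0.062 = 103.3871 /hr

Final: 103.3871 /hr


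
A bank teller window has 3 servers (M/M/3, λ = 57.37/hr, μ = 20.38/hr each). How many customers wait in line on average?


a = λ/μ = 2.8150; ρ = a/3 = 0.9383
P₀ = 0.014690
Lq = P₀·a^c·ρ / (c!·(1−ρ)²) = 0.014690·22.30704·0.9383/(6·0.003802)
= 13.47890

Final: 13.47890


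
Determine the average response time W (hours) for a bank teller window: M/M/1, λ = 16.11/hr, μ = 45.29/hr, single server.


W = 1/(μ−λ) = 1/(45.29 − 16.11) = 1/29.18 = 0.03427 hr

Final: 0.03427 hr


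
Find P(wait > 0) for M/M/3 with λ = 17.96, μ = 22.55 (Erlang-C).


a = λ/μ = 0.7965; ρ = a/3 = 0.2655
P₀ = 0.448781 (from M/M/c formula)
C(c,a) = [a^c/(c!(1−ρ))]·P₀ = [0.50522/(6·0.7345)]·0.448781
= 0.11464·0.448781 = 0.051447

Final: 0.051447


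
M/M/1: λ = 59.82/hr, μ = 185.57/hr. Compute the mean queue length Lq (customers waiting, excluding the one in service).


ρ = 59.82/185.57 = 0.3224
Lq = ρ²/(1−ρ) = 0.1039/0.6776 = 0.1533

Final: 0.1533


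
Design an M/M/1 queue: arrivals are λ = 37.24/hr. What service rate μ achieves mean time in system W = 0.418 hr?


W = 1/(μ−λ) ⇒ μ − λ = 1/W = 1/0.418 = 2.3923
μ = λ + 1/W = 37.24 + 2.3923 = 39.6323 per hr

Final: 39.6323 /hr


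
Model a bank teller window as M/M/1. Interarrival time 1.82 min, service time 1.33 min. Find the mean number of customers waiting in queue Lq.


λ = 60/1.82 = 32.9670 /hr
μ = 60/1.33 = 45.1128 /hr
ρ = λ/μ = 32.9670/45.1128 = 0.7308
Lq = ρ²/(1−ρ) = 0.5340/0.2692 = 1.9835

Final: 1.9835


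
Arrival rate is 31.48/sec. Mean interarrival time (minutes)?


Mean interarrival time = 1/λ = 1/31.48 second = 0.03177 second
In minutes: 0.03177 × 0.0166667 = 0.0005294 min

Final: 0.0005294 min


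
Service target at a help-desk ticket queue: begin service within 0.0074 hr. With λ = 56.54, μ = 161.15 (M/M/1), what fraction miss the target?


ρ = 56.54/161.15 = 0.3509
P(Wq > t) = ρ·e^{−(μ−λ)t} = 0.3509·e^{−0.7741}
= 0.3509·0.461112 = 0.161783

Final: 0.161783


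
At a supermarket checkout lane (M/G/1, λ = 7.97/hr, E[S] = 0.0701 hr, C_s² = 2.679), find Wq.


ρ = λ·E[S] = 7.97·0.0701 = 0.5587
E[S²] = E[S]²(1+C_s²) = 0.0701²·(1+2.679) = 0.018079
Wq = λ·E[S²]/(2(1−ρ)) = 7.97·0.018079/(2·0.4413) = 0.16325 hr

Final: 0.16325 hr


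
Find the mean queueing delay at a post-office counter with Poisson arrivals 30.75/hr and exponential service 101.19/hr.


ρ = 30.75/101.19 = 0.3039
Wq = ρ/(μ−λ) = 0.3039/(101.19 − 30.75) = 0.3039/70.44 = 0.004314 hr

Final: 0.004314 hr


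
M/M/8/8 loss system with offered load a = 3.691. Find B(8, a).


B(c,a) = (a^c/c!) / Σ_{k=0}^{c} a^k/k!
a^8/8! = 0.854342
Σ terms (k=0..8): 1.00000 + 3.69100 + 6.81174 + 8.38071 + 7.73330 + 5.70872 + 3.51182 + 1.85173 + 0.85434 = 39.543365
B = 0.854342/39.543365 = 0.021605

Final: 0.021605


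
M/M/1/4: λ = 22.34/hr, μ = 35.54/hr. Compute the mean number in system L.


ρ = 22.34/35.54 = 0.6286
L = ρ[1 − (K+1)ρ^K + Kρ^(K+1)] / [(1−ρ)(1−ρ^(K+1))]
Numerator: 0.6286·(1 − 5·0.156122 + 4·0.098136) = 0.384656
Denominator: (0.3714)·(0.901864) = 0.334964
L = 0.384656/0.334964 = 1.1484

Final: 1.1484


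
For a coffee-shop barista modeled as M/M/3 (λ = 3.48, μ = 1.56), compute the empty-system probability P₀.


a = λ/μ = 3.48/1.56 = 2.2308; ρ = a/c = 0.7436
Σ_{k=0}^{2} a^k/k! (terms k=0..2) = 1.00000 + 2.23077 + 2.48817 = 5.71893
Tail: a^3/(3!(1−ρ)) = 11.10105/(6·0.2564) = 7.21568
P₀ = 1/(5.71893 + 7.21568) = 1/12.93462 = 0.077312

Final: 0.077312


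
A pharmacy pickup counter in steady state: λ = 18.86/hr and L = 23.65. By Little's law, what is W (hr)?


W = L/λ = 23.65/18.86 = 1.2540 hr

Final: 1.2540 hr


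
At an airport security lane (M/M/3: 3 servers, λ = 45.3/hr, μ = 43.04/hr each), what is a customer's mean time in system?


a = 1.0525; ρ = 0.3508; P₀ = 0.344146
Lq = P₀·a^c·ρ/(c!(1−ρ)²) = 0.05568
Wq = Lq/λ = 0.05568/45.3 = 0.001229 hr
W = Wq + 1/μ = 0.001229 + 0.02323 = 0.02446 hr

Final: 0.02446 hr


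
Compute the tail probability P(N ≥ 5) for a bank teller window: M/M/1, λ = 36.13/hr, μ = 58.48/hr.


ρ = 36.13/58.48 = 0.6178
P(N ≥ n) = ρ^n = 0.6178^5 = 0.090013

Final: 0.090013


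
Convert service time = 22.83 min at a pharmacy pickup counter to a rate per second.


μ = 1/(service time) in consistent units.
1 second = 0.0166667 min, so μ = 0.0166667/22.83 = 0.0007300 per second

Final: 0.0007300 /sec


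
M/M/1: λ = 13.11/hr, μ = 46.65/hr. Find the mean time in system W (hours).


W = 1/(μ−λ) = 1/(46.65 − 13.11) = 1/33.54 = 0.02982 hr

Final: 0.02982 hr


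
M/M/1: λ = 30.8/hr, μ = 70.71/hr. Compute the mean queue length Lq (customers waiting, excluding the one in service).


ρ = 30.8/70.71 = 0.4356
Lq = ρ²/(1−ρ) = 0.1897/0.5644 = 0.3362

Final: 0.3362


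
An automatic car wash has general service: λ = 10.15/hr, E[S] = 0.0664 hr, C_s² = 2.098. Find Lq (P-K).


ρ = λ·E[S] = 10.15·0.0664 = 0.6740
Lq = ρ²(1+C_s²)/(2(1−ρ)) = 0.4542·(1+2.098)/(2·0.3260)
= 0.4542·3.0980/0.6521 = 2.15799

Final: 2.15799


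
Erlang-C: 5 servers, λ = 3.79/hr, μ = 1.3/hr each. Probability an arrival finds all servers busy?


a = λ/μ = 2.9154; ρ = a/5 = 0.5831
P₀ = 0.051244 (from M/M/c formula)
C(c,a) = [a^c/(c!(1−ρ))]·P₀ = [210.61015/(120·0.4169)]·0.051244
= 4.20961·0.051244 = 0.215716

Final: 0.215716


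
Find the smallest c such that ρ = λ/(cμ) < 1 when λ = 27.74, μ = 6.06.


Stability requires cμ > λ ⇔ c > λ/μ.
λ/μ = 27.74/6.06 = 4.5776
Minimum integer c = ⌊4.5776⌋ + 1 = 5
Check: 5·6.06 = 30.30 > 27.74, while 4·6.06 = 24.24 ≤ 27.74

Final: 5 servers


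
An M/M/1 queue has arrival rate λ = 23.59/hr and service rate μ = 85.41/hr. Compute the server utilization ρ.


ρ = λ/μ = 23.59/85.41 = 0.2762

Final: 0.2762


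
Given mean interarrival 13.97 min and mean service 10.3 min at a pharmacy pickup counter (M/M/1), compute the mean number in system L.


λ = 60/13.97 = 4.2949 /hr
μ = 60/10.3 = 5.8252 /hr
ρ = λ/μ = 4.2949/5.8252 = 0.7373
L = ρ/(1−ρ) = 0.7373/0.2627 = 2.8065

Final: 2.8065


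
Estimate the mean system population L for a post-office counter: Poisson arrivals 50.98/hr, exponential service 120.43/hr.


ρ = λ/μ = 50.98/120.43 = 0.4233
L = ρ/(1−ρ) = 0.4233/(1 − 0.4233) = 0.4233/0.5767 = 0.7341

Final: 0.7341


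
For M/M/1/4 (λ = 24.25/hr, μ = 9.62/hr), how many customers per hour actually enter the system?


ρ = 2.5208; P_K = (1−ρ)ρ^4/(1−ρ^5) = 0.609285
λ_eff = λ(1 − P_K) = 24.25·(1 − 0.609285) = 24.25·0.390715 = 9.4748 /hr

Final: 9.4748 /hr


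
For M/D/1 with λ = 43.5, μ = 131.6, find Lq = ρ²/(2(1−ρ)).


ρ = 43.5/131.6 = 0.3305
M/D/1: Lq = ρ²/(2(1−ρ)) = 0.1093/(2·0.6695) = 0.08160

Final: 0.08160


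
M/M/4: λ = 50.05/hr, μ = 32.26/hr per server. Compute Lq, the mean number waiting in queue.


a = λ/μ = 1.5515; ρ = a/4 = 0.3879
P₀ = 0.209568
Lq = P₀·a^c·ρ / (c!·(1−ρ)²) = 0.209568·5.79374·0.3879/(24·0.37471)
= 0.05237

Final: 0.05237


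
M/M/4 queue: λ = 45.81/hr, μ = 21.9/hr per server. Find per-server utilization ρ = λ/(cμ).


ρ = λ/(cμ) = 45.81/(4·21.9) = 45.81/87.60 = 0.5229

Final: 0.5229


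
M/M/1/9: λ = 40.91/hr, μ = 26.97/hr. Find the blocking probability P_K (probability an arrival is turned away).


ρ = λ/μ = 40.91/26.97 = 1.5169
P_K = (1−ρ)ρ^K/(1−ρ^(K+1)) = (-0.5169·42.514473)/(1 − 64.488954)
= -21.974481/-63.488954 = 0.346115

Final: 0.346115


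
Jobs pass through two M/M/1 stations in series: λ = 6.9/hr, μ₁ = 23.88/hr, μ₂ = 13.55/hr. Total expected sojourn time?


Each node sees arrival rate λ = 6.9/hr (tandem ⇒ throughput preserved).
W₁ = 1/(μ₁−λ) = 1/(23.88−6.9) = 0.05889 hr
W₂ = 1/(μ₂−λ) = 1/(13.55−6.9) = 0.15038 hr
W_total = W₁ + W₂ = 0.05889 + 0.15038 = 0.20927 hr

Final: 0.20927 hr


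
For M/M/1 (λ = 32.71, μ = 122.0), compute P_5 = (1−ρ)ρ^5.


ρ = 32.71/122.0 = 0.2681
P_n = (1−ρ)·ρ^n = (1 − 0.2681)·0.2681^5 = 0.7319·0.001385 = 0.001014

Final: 0.001014


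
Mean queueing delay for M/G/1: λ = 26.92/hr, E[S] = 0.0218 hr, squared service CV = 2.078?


ρ = λ·E[S] = 26.92·0.0218 = 0.5869
E[S²] = E[S]²(1+C_s²) = 0.0218²·(1+2.078) = 0.001463
Wq = λ·E[S²]/(2(1−ρ)) = 26.92·0.001463/(2·0.4131) = 0.04766 hr

Final: 0.04766 hr


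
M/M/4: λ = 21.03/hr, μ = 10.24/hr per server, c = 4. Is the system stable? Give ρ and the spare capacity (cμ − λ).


Total capacity cμ = 4·10.24 = 40.96/hr
ρ = λ/(cμ) = 21.03/40.96 = 0.5134
Stable ⇔ ρ < 1: YES
Spare capacity = cμ − λ = 40.96 − 21.03 = 19.93/hr

Final: ρ = 0.5134; stable; margin = 19.93/hr


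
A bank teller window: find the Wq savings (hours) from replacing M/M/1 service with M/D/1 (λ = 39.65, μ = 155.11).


ρ = 39.65/155.11 = 0.2556
Wq(M/M/1) = ρ/(μ−λ) = 0.2556/115.46 = 0.002214 hr
Wq(M/D/1) = ρ/(2(μ−λ)) = 0.001107 hr
Savings = 0.002214 − 0.001107 = 0.001107 hr

Final: 0.001107 hr


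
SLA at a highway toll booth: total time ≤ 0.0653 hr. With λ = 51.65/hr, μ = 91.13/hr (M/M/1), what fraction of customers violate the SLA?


W ~ Exponential(μ−λ) for M/M/1.
μ − λ = 91.13 − 51.65 = 39.4800
P(W > t) = e^{−(μ−λ)t} = e^{−2.5780} = 0.075922

Final: 0.075922


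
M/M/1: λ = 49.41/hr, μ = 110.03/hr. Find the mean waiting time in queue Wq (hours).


ρ = 49.41/110.03 = 0.4491
Wq = ρ/(μ−λ) = 0.4491/(110.03 − 49.41) = 0.4491/60.62 = 0.007408 hr

Final: 0.007408 hr


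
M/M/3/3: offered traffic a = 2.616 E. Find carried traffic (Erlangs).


B(3,2.616) = 0.297735 (Erlang-B)
Carried load = a(1 − B) = 2.616·(1 − 0.297735) = 2.616·0.702265 = 1.8371 E

Final: 1.8371 Erlangs


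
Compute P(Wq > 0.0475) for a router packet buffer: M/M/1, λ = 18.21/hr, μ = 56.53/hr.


ρ = 18.21/56.53 = 0.3221
P(Wq > t) = ρ·e^{−(μ−λ)t} = 0.3221·e^{−1.8202}
= 0.3221·0.161993 = 0.052183

Final: 0.052183


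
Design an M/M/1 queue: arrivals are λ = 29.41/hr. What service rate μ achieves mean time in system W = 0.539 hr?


W = 1/(μ−λ) ⇒ μ − λ = 1/W = 1/0.539 = 1.8553
μ = λ + 1/W = 29.41 + 1.8553 = 31.2653 per hr

Final: 31.2653 /hr


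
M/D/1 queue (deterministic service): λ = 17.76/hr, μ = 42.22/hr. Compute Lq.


ρ = 17.76/42.22 = 0.4207
M/D/1: Lq = ρ²/(2(1−ρ)) = 0.1769/(2·0.5793) = 0.15271

Final: 0.15271


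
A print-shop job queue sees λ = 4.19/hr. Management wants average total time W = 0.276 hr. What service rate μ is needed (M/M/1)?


W = 1/(μ−λ) ⇒ μ − λ = 1/W = 1/0.276 = 3.6232
μ = λ + 1/W = 4.19 + 3.6232 = 7.8132 per hr

Final: 7.8132 /hr


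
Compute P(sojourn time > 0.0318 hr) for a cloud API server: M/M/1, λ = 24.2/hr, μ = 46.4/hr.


W ~ Exponential(μ−λ) for M/M/1.
μ − λ = 46.4 − 24.2 = 22.2000
P(W > t) = e^{−(μ−λ)t} = e^{−0.7060} = 0.493634

Final: 0.493634


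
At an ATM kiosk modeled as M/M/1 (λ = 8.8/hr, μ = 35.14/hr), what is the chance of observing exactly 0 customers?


ρ = 8.8/35.14 = 0.2504
P_n = (1−ρ)·ρ^n = (1 − 0.2504)·0.2504^0 = 0.7496·1.000000 = 0.749573

Final: 0.749573


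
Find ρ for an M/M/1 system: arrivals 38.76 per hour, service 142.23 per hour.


ρ = λ/μ = 38.76/142.23 = 0.2725

Final: 0.2725


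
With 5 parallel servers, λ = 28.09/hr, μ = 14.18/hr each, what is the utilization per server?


ρ = λ/(cμ) = 28.09/(5·14.18) = 28.09/70.90 = 0.3962

Final: 0.3962


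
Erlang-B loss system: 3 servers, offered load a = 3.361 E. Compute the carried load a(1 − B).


B(3,3.361) = 0.387331 (Erlang-B)
Carried load = a(1 − B) = 3.361·(1 − 0.387331) = 3.361·0.612669 = 2.0592 E

Final: 2.0592 Erlangs


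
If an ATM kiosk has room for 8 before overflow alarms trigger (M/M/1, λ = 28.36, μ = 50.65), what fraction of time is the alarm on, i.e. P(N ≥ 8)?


ρ = 28.36/50.65 = 0.5599
P(N ≥ n) = ρ^n = 0.5599^8 = 0.009661

Final: 0.009661


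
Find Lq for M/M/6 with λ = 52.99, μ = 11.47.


a = λ/μ = 4.6199; ρ = a/6 = 0.7700
P₀ = 0.007816
Lq = P₀·a^c·ρ / (c!·(1−ρ)²) = 0.007816·9722.61323·0.7700/(720·0.05291)
= 1.53588

Final: 1.53588


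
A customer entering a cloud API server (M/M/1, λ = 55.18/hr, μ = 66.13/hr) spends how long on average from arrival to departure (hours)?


W = 1/(μ−λ) = 1/(66.13 − 55.18) = 1/10.95 = 0.09132 hr

Final: 0.09132 hr


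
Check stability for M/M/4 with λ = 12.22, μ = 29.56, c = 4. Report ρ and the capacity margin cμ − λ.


Total capacity cμ = 4·29.56 = 118.24/hr
ρ = λ/(cμ) = 12.22/118.24 = 0.1033
Stable ⇔ ρ < 1: YES
Spare capacity = cμ − λ = 118.24 − 12.22 = 106.02/hr

Final: ρ = 0.1033; stable; margin = 106.02/hr


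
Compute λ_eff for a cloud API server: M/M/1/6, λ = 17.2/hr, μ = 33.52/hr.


ρ = 0.5131; P_K = (1−ρ)ρ^6/(1−ρ^7) = 0.008971
λ_eff = λ(1 − P_K) = 17.2·(1 − 0.008971) = 17.2·0.991029 = 17.0457 /hr

Final: 17.0457 /hr


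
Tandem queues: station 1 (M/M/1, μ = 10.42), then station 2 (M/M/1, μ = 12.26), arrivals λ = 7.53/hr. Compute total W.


Each node sees arrival rate λ = 7.53/hr (tandem ⇒ throughput preserved).
W₁ = 1/(μ₁−λ) = 1/(10.42−7.53) = 0.34602 hr
W₂ = 1/(μ₂−λ) = 1/(12.26−7.53) = 0.21142 hr
W_total = W₁ + W₂ = 0.34602 + 0.21142 = 0.55744 hr

Final: 0.55744 hr


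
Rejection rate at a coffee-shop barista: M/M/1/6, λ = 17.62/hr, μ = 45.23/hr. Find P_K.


ρ = λ/μ = 17.62/45.23 = 0.3896
P_K = (1−ρ)ρ^K/(1−ρ^(K+1)) = (0.6104·0.003495)/(1 − 0.001362)
= 0.002134/0.998638 = 0.002137

Final: 0.002137


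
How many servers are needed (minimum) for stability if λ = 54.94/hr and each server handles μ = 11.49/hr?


Stability requires cμ > λ ⇔ c > λ/μ.
λ/μ = 54.94/11.49 = 4.7815
Minimum integer c = ⌊4.7815⌋ + 1 = 5
Check: 5·11.49 = 57.45 > 54.94, while 4·11.49 = 45.96 ≤ 54.94

Final: 5 servers


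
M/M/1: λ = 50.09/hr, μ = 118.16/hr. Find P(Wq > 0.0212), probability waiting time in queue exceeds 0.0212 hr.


ρ = 50.09/118.16 = 0.4239
P(Wq > t) = ρ·e^{−(μ−λ)t} = 0.4239·e^{−1.4431}
= 0.4239·0.236198 = 0.100128

Final: 0.100128


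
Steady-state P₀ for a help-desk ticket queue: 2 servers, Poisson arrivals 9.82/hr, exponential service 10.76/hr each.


a = λ/μ = 9.82/10.76 = 0.9126; ρ = a/c = 0.4563
Σ_{k=0}^{1} a^k/k! (terms k=0..1) = 1.00000 + 0.91264 = 1.91264
Tail: a^2/(2!(1−ρ)) = 0.83291/(2·0.5437) = 0.76599
P₀ = 1/(1.91264 + 0.76599) = 1/2.67863 = 0.373325

Final: 0.373325


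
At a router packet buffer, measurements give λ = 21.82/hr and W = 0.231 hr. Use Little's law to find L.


L = λW = 21.82·0.231 = 5.0404

Final: 5.0404


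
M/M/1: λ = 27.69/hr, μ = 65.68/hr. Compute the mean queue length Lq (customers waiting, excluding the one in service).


ρ = 27.69/65.68 = 0.4216
Lq = ρ²/(1−ρ) = 0.1777/0.5784 = 0.3073

Final: 0.3073


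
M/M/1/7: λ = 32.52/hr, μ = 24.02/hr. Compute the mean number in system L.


ρ = 32.52/24.02 = 1.3539
L = ρ[1 − (K+1)ρ^K + Kρ^(K+1)] / [(1−ρ)(1−ρ^(K+1))]
Numerator: 1.3539·(1 − 8·8.337632 + 7·11.288085) = 18.027529
Denominator: (-0.3539)·(-10.288085) = 3.640663
L = 18.027529/3.640663 = 4.9517

Final: 4.9517


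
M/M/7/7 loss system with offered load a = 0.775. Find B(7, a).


B(c,a) = (a^c/c!) / Σ_{k=0}^{c} a^k/k!
a^7/7! = 0.00003332
Σ terms (k=0..7): 1.00000 + 0.77500 + 0.30031 + 0.07758 + 0.01503 + 0.002330 + 0.0003009 + 0.00003332 = 2.170589
B = 0.00003332/2.170589 = 0.00001535

Final: 0.00001535


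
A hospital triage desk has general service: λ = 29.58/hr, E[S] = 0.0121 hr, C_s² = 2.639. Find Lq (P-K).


ρ = λ·E[S] = 29.58·0.0121 = 0.3579
Lq = ρ²(1+C_s²)/(2(1−ρ)) = 0.1281·(1+2.639)/(2·0.6421)
= 0.1281·3.6390/1.2842 = 0.36302

Final: 0.36302


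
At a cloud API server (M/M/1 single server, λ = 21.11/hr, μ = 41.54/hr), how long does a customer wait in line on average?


ρ = 21.11/41.54 = 0.5082
Wq = ρ/(μ−λ) = 0.5082/(41.54 − 21.11) = 0.5082/20.43 = 0.02487 hr

Final: 0.02487 hr


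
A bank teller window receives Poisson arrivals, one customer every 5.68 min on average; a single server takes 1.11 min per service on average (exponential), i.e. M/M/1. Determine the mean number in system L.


λ = 60/5.68 = 10.5634 /hr
μ = 60/1.11 = 54.0541 /hr
ρ = λ/μ = 10.5634/54.0541 = 0.1954
L = ρ/(1−ρ) = 0.1954/0.8046 = 0.2429

Final: 0.2429


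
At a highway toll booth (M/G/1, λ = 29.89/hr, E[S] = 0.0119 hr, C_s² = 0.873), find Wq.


ρ = λ·E[S] = 29.89·0.0119 = 0.3557
E[S²] = E[S]²(1+C_s²) = 0.0119²·(1+0.873) = 0.0002652
Wq = λ·E[S²]/(2(1−ρ)) = 29.89·0.0002652/(2·0.6443) = 0.006152 hr

Final: 0.006152 hr


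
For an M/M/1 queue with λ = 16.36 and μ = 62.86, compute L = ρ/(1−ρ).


ρ = λ/μ = 16.36/62.86 = 0.2603
L = ρ/(1−ρ) = 0.2603/(1 − 0.2603) = 0.2603/0.7397 = 0.3518

Final: 0.3518


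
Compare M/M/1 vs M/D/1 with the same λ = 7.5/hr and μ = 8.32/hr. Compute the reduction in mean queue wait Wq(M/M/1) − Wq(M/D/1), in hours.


ρ = 7.5/8.32 = 0.9014
Wq(M/M/1) = ρ/(μ−λ) = 0.9014/0.8200 = 1.09932 hr
Wq(M/D/1) = ρ/(2(μ−λ)) = 0.54966 hr
Savings = 1.09932 − 0.54966 = 0.54966 hr

Final: 0.54966 hr


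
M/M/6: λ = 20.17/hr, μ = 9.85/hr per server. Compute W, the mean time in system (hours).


a = 2.0477; ρ = 0.3413; P₀ = 0.128809
Lq = P₀·a^c·ρ/(c!(1−ρ)²) = 0.01037
Wq = Lq/λ = 0.01037/20.17 = 0.0005143 hr
W = Wq + 1/μ = 0.0005143 + 0.10152 = 0.10204 hr

Final: 0.10204 hr


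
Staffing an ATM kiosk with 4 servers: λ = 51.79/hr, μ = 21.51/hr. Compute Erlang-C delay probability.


a = λ/μ = 2.4077; ρ = a/4 = 0.6019
P₀ = 0.082303 (from M/M/c formula)
C(c,a) = [a^c/(c!(1−ρ))]·P₀ = [33.60640/(24·0.3981)]·0.082303
= 3.51763·0.082303 = 0.289512

Final: 0.289512


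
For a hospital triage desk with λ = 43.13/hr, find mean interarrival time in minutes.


Mean interarrival time = 1/λ = 1/43.13 hour = 0.02319 hour
In minutes: 0.02319 × 60 = 1.3911 min

Final: 1.3911 min


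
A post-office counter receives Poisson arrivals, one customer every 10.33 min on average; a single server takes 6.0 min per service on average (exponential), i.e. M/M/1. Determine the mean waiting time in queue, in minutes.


λ = 60/10.33 = 5.8083 /hr
μ = 60/6.0 = 10.0000 /hr
ρ = λ/μ = 5.8083/10.0000 = 0.5808
Wq = ρ/(μ−λ) = 0.5808/(10.0000−5.8083) = 0.13857 hr
In minutes: 0.13857·60 = 8.314 min

Final: 8.314 min


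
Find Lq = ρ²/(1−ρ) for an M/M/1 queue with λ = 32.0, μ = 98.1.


ρ = 32.0/98.1 = 0.3262
Lq = ρ²/(1−ρ) = 0.1064/0.6738 = 0.1579

Final: 0.1579


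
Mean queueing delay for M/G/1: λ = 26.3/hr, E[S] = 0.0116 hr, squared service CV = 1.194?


ρ = λ·E[S] = 26.3·0.0116 = 0.3051
E[S²] = E[S]²(1+C_s²) = 0.0116²·(1+1.194) = 0.0002952
Wq = λ·E[S²]/(2(1−ρ)) = 26.3·0.0002952/(2·0.6949) = 0.005587 hr

Final: 0.005587 hr


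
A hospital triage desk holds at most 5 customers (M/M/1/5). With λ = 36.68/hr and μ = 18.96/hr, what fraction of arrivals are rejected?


ρ = λ/μ = 36.68/18.96 = 1.9346
P_K = (1−ρ)ρ^K/(1−ρ^(K+1)) = (-0.9346·27.099106)/(1 − 52.425908)
= -25.326802/-51.425908 = 0.492491

Final: 0.492491


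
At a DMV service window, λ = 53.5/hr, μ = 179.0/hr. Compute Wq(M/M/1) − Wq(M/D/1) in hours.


ρ = 53.5/179.0 = 0.2989
Wq(M/M/1) = ρ/(μ−λ) = 0.2989/125.50 = 0.002382 hr
Wq(M/D/1) = ρ/(2(μ−λ)) = 0.001191 hr
Savings = 0.002382 − 0.001191 = 0.001191 hr

Final: 0.001191 hr


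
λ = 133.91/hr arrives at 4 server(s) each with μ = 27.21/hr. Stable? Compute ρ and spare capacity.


Total capacity cμ = 4·27.21 = 108.84/hr
ρ = λ/(cμ) = 133.91/108.84 = 1.2303
Stable ⇔ ρ < 1: NO
Spare capacity = cμ − λ = 108.84 − 133.91 = -25.07/hr

Final: ρ = 1.2303; unstable; margin = -25.07/hr


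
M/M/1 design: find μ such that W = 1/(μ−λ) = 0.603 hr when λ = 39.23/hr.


W = 1/(μ−λ) ⇒ μ − λ = 1/W = 1/0.603 = 1.6584
μ = λ + 1/W = 39.23 + 1.6584 = 40.8884 per hr

Final: 40.8884 /hr


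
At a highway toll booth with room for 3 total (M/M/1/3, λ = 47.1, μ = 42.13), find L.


ρ = 47.1/42.13 = 1.1180
L = ρ[1 − (K+1)ρ^K + Kρ^(K+1)] / [(1−ρ)(1−ρ^(K+1))]
Numerator: 1.1180·(1 − 4·1.397296 + 3·1.562132) = 0.108682
Denominator: (-0.1180)·(-0.562132) = 0.066314
L = 0.108682/0.066314 = 1.6389

Final: 1.6389


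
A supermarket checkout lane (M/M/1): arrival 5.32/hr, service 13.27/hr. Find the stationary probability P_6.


ρ = 5.32/13.27 = 0.4009
P_n = (1−ρ)·ρ^n = (1 − 0.4009)·0.4009^6 = 0.5991·0.004152 = 0.002487

Final: 0.002487


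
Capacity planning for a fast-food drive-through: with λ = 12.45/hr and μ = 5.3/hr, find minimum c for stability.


Stability requires cμ > λ ⇔ c > λ/μ.
λ/μ = 12.45/5.3 = 2.3491
Minimum integer c = ⌊2.3491⌋ + 1 = 3
Check: 3·5.3 = 15.90 > 12.45, while 2·5.3 = 10.60 ≤ 12.45

Final: 3 servers


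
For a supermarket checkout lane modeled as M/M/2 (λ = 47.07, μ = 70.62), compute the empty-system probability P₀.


a = λ/μ = 47.07/70.62 = 0.6665; ρ = a/c = 0.3333
Σ_{k=0}^{1} a^k/k! (terms k=0..1) = 1.00000 + 0.66653 = 1.66653
Tail: a^2/(2!(1−ρ)) = 0.44426/(2·0.6667) = 0.33316
P₀ = 1/(1.66653 + 0.33316) = 1/1.99968 = 0.500080

Final: 0.500080


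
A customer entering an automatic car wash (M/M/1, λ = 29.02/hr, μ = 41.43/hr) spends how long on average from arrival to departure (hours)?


W = 1/(μ−λ) = 1/(41.43 − 29.02) = 1/12.41 = 0.08058 hr

Final: 0.08058 hr


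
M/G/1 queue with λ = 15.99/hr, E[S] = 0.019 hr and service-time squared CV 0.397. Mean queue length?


ρ = λ·E[S] = 15.99·0.019 = 0.3038
Lq = ρ²(1+C_s²)/(2(1−ρ)) = 0.09230·(1+0.397)/(2·0.6962)
= 0.09230·1.3970/1.3924 = 0.09261

Final: 0.09261


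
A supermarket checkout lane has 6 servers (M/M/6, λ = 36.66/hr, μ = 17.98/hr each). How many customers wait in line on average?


a = λ/μ = 2.0389; ρ = a/6 = 0.3398
P₀ = 0.129951
Lq = P₀·a^c·ρ / (c!·(1−ρ)²) = 0.129951·71.84832·0.3398/(720·0.43583)
= 0.01011

Final: 0.01011


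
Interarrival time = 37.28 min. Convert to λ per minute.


λ = 1/(interarrival time) in consistent units.
1 minute = 1 min, so λ = 1/37.28 = 0.02682 per minute

Final: 0.02682 /min


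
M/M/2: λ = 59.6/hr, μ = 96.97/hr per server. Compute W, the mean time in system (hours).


a = 0.6146; ρ = 0.3073; P₀ = 0.529857
Lq = P₀·a^c·ρ/(c!(1−ρ)²) = 0.06410
Wq = Lq/λ = 0.06410/59.6 = 0.001075 hr
W = Wq + 1/μ = 0.001075 + 0.01031 = 0.01139 hr

Final: 0.01139 hr


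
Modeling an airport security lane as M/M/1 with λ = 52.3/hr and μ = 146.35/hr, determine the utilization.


ρ = λ/μ = 52.3/146.35 = 0.3574

Final: 0.3574


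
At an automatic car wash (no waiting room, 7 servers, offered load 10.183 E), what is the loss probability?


B(c,a) = (a^c/c!) / Σ_{k=0}^{c} a^k/k!
a^7/7! = 2252.680864
Σ terms (k=0..7): 1.00000 + 10.18300 + 51.84674 + 175.98513 + 448.01415 + 912.42562 + 1548.53835 + 2252.68086 = 5400.673871
B = 2252.680864/5400.673871 = 0.417111

Final: 0.417111


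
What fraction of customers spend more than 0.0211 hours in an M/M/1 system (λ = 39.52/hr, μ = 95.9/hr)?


W ~ Exponential(μ−λ) for M/M/1.
μ − λ = 95.9 − 39.52 = 56.3800
P(W > t) = e^{−(μ−λ)t} = e^{−1.1896} = 0.304337

Final: 0.304337


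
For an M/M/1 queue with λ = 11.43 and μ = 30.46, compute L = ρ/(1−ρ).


ρ = λ/μ = 11.43/30.46 = 0.3752
L = ρ/(1−ρ) = 0.3752/(1 − 0.3752) = 0.3752/0.6248 = 0.6006

Final: 0.6006


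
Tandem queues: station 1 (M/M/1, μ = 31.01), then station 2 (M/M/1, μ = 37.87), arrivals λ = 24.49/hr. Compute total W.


Each node sees arrival rate λ = 24.49/hr (tandem ⇒ throughput preserved).
W₁ = 1/(μ₁−λ) = 1/(31.01−24.49) = 0.15337 hr
W₂ = 1/(μ₂−λ) = 1/(37.87−24.49) = 0.07474 hr
W_total = W₁ + W₂ = 0.15337 + 0.07474 = 0.22811 hr

Final: 0.22811 hr


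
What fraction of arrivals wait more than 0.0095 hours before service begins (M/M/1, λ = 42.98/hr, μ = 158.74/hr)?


ρ = 42.98/158.74 = 0.2708
P(Wq > t) = ρ·e^{−(μ−λ)t} = 0.2708·e^{−1.0997}
= 0.2708·0.332964 = 0.090152

Final: 0.090152


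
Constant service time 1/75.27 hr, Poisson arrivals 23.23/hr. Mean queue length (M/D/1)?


ρ = 23.23/75.27 = 0.3086
M/D/1: Lq = ρ²/(2(1−ρ)) = 0.09525/(2·0.6914) = 0.06888

Final: 0.06888


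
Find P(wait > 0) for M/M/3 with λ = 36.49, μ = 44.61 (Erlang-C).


a = λ/μ = 0.8180; ρ = a/3 = 0.2727
P₀ = 0.438994 (from M/M/c formula)
C(c,a) = [a^c/(c!(1−ρ))]·P₀ = [0.54730/(6·0.7273)]·0.438994
= 0.12541·0.438994 = 0.055055

Final: 0.055055


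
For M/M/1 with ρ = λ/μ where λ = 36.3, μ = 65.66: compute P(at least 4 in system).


ρ = 36.3/65.66 = 0.5528
P(N ≥ n) = ρ^n = 0.5528^4 = 0.093416

Final: 0.093416


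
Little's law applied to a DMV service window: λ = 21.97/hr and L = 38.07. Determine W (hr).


W = L/λ = 38.07/21.97 = 1.7328 hr

Final: 1.7328 hr


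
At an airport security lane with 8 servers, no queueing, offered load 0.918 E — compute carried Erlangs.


B(8,0.918) = 0.000004995 (Erlang-B)
Carried load = a(1 − B) = 0.918·(1 − 0.000004995) = 0.918·0.999995 = 0.9180 E

Final: 0.9180 Erlangs


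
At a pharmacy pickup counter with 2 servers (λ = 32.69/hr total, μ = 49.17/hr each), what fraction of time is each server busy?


ρ = λ/(cμ) = 32.69/(2·49.17) = 32.69/98.34 = 0.3324

Final: 0.3324


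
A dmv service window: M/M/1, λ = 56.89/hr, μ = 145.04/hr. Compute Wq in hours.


ρ = 56.89/145.04 = 0.3922
Wq = ρ/(μ−λ) = 0.3922/(145.04 − 56.89) = 0.3922/88.15 = 0.004450 hr

Final: 0.004450 hr


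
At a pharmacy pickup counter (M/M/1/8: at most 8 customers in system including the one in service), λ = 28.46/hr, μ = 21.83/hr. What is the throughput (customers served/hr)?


ρ = 1.3037; P_K = (1−ρ)ρ^8/(1−ρ^9) = 0.256537
λ_eff = λ(1 − P_K) = 28.46·(1 − 0.256537) = 28.46·0.743463 = 21.1589 /hr

Final: 21.1589 /hr


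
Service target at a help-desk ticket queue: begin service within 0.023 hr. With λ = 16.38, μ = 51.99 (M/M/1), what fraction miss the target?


ρ = 16.38/51.99 = 0.3151
P(Wq > t) = ρ·e^{−(μ−λ)t} = 0.3151·e^{−0.8190}
= 0.3151·0.440859 = 0.138897

Final: 0.138897


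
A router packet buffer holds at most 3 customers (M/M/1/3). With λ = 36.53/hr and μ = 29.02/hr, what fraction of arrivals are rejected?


ρ = λ/μ = 36.53/29.02 = 1.2588
P_K = (1−ρ)ρ^K/(1−ρ^(K+1)) = (-0.2588·1.994604)/(1 − 2.510782)
= -0.516178/-1.510782 = 0.341663

Final: 0.341663


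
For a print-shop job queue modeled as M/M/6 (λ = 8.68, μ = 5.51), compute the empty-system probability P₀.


a = λ/μ = 8.68/5.51 = 1.5753; ρ = a/c = 0.2626
Σ_{k=0}^{5} a^k/k! (terms k=0..5) = 1.00000 + 1.57532 + 1.24081 + 0.65156 + 0.25660 + 0.08085 = 4.80514
Tail: a^6/(6!(1−ρ)) = 15.28301/(720·0.7374) = 0.02878
P₀ = 1/(4.80514 + 0.02878) = 1/4.83392 = 0.206871

Final: 0.206871


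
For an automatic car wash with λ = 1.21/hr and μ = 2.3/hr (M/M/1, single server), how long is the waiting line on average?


ρ = 1.21/2.3 = 0.5261
Lq = ρ²/(1−ρ) = 0.2768/0.4739 = 0.5840

Final: 0.5840


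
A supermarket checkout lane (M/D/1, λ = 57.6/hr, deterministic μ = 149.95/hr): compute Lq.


ρ = 57.6/149.95 = 0.3841
M/D/1: Lq = ρ²/(2(1−ρ)) = 0.1476/(2·0.6159) = 0.11979

Final: 0.11979


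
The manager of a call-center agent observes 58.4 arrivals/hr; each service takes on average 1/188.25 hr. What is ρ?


ρ = λ/μ = 58.4/188.25 = 0.3102

Final: 0.3102


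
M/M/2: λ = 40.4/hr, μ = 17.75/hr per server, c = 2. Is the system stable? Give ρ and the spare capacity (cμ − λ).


Total capacity cμ = 2·17.75 = 35.50/hr
ρ = λ/(cμ) = 40.4/35.50 = 1.1380
Stable ⇔ ρ < 1: NO
Spare capacity = cμ − λ = 35.50 − 40.4 = -4.90/hr

Final: ρ = 1.1380; unstable; margin = -4.90/hr


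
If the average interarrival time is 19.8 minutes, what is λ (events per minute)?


λ = 1/(interarrival time) in consistent units.
1 minute = 1 min, so λ = 1/19.8 = 0.05051 per minute

Final: 0.05051 /min


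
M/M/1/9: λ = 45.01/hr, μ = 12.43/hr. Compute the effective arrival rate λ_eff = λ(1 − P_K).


ρ = 3.6211; P_K = (1−ρ)ρ^9/(1−ρ^10) = 0.723841
λ_eff = λ(1 − P_K) = 45.01·(1 − 0.723841) = 45.01·0.276159 = 12.4299 /hr

Final: 12.4299 /hr


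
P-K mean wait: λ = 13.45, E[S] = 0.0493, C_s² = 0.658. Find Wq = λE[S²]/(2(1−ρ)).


ρ = λ·E[S] = 13.45·0.0493 = 0.6631
E[S²] = E[S]²(1+C_s²) = 0.0493²·(1+0.658) = 0.004030
Wq = λ·E[S²]/(2(1−ρ)) = 13.45·0.004030/(2·0.3369) = 0.08044 hr

Final: 0.08044 hr


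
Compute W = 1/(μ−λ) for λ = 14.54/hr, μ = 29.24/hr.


W = 1/(μ−λ) = 1/(29.24 − 14.54) = 1/14.70 = 0.06803 hr

Final: 0.06803 hr


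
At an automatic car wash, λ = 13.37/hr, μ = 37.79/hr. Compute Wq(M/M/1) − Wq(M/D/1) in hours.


ρ = 13.37/37.79 = 0.3538
Wq(M/M/1) = ρ/(μ−λ) = 0.3538/24.42 = 0.01449 hr
Wq(M/D/1) = ρ/(2(μ−λ)) = 0.007244 hr
Savings = 0.01449 − 0.007244 = 0.007244 hr

Final: 0.007244 hr


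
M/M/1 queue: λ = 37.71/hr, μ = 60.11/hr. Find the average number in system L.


ρ = λ/μ = 37.71/60.11 = 0.6273
L = ρ/(1−ρ) = 0.6273/(1 − 0.6273) = 0.6273/0.3727 = 1.6835

Final: 1.6835
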